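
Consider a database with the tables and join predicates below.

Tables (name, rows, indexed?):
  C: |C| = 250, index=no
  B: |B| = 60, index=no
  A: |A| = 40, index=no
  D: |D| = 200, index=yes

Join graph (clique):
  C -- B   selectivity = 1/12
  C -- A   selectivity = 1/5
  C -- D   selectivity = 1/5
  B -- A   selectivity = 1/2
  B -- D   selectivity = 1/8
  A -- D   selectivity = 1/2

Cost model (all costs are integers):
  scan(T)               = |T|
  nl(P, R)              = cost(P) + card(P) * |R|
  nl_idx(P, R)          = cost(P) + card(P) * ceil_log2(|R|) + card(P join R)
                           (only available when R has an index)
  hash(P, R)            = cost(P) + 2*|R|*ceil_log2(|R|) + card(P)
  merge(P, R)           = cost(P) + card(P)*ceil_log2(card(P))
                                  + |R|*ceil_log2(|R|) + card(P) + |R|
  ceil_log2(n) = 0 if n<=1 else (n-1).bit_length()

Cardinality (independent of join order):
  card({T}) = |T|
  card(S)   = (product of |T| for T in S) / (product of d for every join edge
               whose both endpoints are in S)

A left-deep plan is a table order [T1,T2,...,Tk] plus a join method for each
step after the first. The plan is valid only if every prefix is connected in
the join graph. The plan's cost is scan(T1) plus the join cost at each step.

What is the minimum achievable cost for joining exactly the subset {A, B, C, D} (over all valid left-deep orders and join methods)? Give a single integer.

Selinger DP over subsets of {A,B,C,D}:
  {C}: scan cost=250, card=250
  {B}: scan cost=60, card=60
  {A}: scan cost=40, card=40
  {D}: scan cost=200, card=200
  {BC}: card=1250; try (B,hash)→1220, (C,merge)→2730, (B,merge)→2920, (C,hash)→4120, (C,nl)→15060, (B,nl)→15250; best=1220 via (B,hash)
  {AC}: card=2000; try (A,hash)→980, (C,merge)→2570, (A,merge)→2780, (C,hash)→4080, (C,nl)→10040, (A,nl)→10250; best=980 via (A,hash)
  {CD}: card=10000; try (D,hash)→3700, (C,merge)→4250, (D,merge)→4300, (C,hash)→4400, (D,nl_idx)→12250, (C,nl)→50200 …(+1); best=3700 via (D,hash)
  {AB}: card=1200; try (A,hash)→600, (B,merge)→740, (A,merge)→760, (B,hash)→800, (B,nl)→2440, (A,nl)→2460; best=600 via (A,hash)
  {BD}: card=1500; try (B,hash)→1120, (D,nl_idx)→2040, (D,merge)→2280, (B,merge)→2420, (D,hash)→3320, (D,nl)→12060 …(+1); best=1120 via (B,hash)
  {AD}: card=4000; try (A,hash)→880, (D,merge)→2120, (A,merge)→2280, (D,hash)→3280, (D,nl_idx)→4360, (D,nl)→8040 …(+1); best=880 via (A,hash)
  {ABC}: card=5000; try (A,hash)→2950, (B,hash)→3700, (C,hash)→5800, (A,merge)→16500, (C,merge)→17250, (B,merge)→25400 …(+3); best=2950 via (A,hash)
  {BCD}: card=6250; try (D,hash)→5670, (C,hash)→6620, (B,hash)→14420, (D,nl_idx)→17470, (D,merge)→18020, (C,merge)→21370 …(+4); best=5670 via (D,hash)
  {ACD}: card=40000; try (D,hash)→6180, (C,hash)→8880, (A,hash)→14180, (D,merge)→26780, (C,merge)→55130, (D,nl_idx)→56980 …(+4); best=6180 via (D,hash)
  {ABD}: card=15000; try (A,hash)→3100, (D,hash)→5000, (B,hash)→5600, (D,merge)→16800, (A,merge)→19400, (D,nl_idx)→25200 …(+4); best=3100 via (A,hash)
  {ABCD}: card=12500; try (D,hash)→11150, (A,hash)→12400, (C,hash)→22100, (B,hash)→46900, (D,nl_idx)→55450, (D,merge)→74750 …(+7); best=11150 via (D,hash)

11150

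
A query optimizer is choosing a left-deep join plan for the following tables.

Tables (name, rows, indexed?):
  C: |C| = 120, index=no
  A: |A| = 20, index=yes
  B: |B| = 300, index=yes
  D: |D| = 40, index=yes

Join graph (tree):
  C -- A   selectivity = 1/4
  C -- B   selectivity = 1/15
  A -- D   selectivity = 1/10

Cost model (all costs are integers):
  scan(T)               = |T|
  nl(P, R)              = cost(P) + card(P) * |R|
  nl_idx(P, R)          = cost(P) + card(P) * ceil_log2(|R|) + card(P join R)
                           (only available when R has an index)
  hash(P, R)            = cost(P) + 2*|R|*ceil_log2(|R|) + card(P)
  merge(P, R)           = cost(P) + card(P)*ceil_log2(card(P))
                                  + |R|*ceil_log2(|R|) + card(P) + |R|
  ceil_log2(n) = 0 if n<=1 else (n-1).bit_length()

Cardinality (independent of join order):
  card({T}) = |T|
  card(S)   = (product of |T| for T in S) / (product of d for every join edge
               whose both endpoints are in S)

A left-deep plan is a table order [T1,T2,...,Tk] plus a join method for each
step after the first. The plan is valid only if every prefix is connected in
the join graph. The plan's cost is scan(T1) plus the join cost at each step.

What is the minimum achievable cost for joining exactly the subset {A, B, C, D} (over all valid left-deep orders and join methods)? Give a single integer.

Selinger DP over subsets of {A,B,C,D}:
  {C}: scan cost=120, card=120
  {A}: scan cost=20, card=20
  {B}: scan cost=300, card=300
  {D}: scan cost=40, card=40
  {AC}: card=600; try (A,hash)→440, (C,merge)→1100, (A,merge)→1200, (A,nl_idx)→1320, (C,hash)→1720, (C,nl)→2420 …(+1); best=440 via (A,hash)
  {BC}: card=2400; try (C,hash)→2280, (B,nl_idx)→3600, (B,merge)→4080, (C,merge)→4260, (B,hash)→5640, (B,nl)→36120 …(+1); best=2280 via (C,hash)
  {AD}: card=80; try (D,nl_idx)→220, (A,hash)→280, (A,nl_idx)→320, (D,merge)→420, (A,merge)→440, (D,hash)→520 …(+2); best=220 via (D,nl_idx)
  {ABC}: card=12000; try (A,hash)→4880, (B,hash)→6440, (B,merge)→10040, (B,nl_idx)→17840, (A,nl_idx)→26280, (A,merge)→33600 …(+2); best=4880 via (A,hash)
  {ACD}: card=2400; try (D,hash)→1520, (C,merge)→1820, (C,hash)→1980, (D,nl_idx)→6440, (D,merge)→7320, (C,nl)→9820 …(+1); best=1520 via (D,hash)
  {ABCD}: card=48000; try (B,hash)→9320, (D,hash)→17360, (B,merge)→35720, (B,nl_idx)→71120, (D,nl_idx)→124880, (D,merge)→185160 …(+2); best=9320 via (B,hash)

9320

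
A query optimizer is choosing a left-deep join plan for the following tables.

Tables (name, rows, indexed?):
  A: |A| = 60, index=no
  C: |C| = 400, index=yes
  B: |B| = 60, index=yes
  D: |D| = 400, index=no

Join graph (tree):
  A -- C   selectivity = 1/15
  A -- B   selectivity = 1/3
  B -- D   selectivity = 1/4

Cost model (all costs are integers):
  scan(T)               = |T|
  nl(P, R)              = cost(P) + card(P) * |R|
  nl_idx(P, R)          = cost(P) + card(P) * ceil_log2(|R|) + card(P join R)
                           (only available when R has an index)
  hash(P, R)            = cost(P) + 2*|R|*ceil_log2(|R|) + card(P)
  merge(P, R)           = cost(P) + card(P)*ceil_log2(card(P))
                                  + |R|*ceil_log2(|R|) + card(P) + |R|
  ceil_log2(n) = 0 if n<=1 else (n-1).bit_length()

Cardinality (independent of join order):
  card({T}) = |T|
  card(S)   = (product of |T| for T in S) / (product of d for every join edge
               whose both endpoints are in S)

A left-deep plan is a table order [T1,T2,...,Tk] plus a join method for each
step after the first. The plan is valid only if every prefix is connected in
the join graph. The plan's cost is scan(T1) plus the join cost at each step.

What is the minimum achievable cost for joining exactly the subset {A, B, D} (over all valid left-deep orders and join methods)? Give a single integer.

Selinger DP over subsets of {A,B,D}:
  {A}: scan cost=60, card=60
  {B}: scan cost=60, card=60
  {D}: scan cost=400, card=400
  {AB}: card=1200; try (B,hash)→840, (A,hash)→840, (B,merge)→900, (A,merge)→900, (B,nl_idx)→1620, (B,nl)→3660 …(+1); best=840 via (B,hash)
  {BD}: card=6000; try (B,hash)→1520, (D,merge)→4480, (B,merge)→4820, (D,hash)→7320, (B,nl_idx)→8800, (D,nl)→24060 …(+1); best=1520 via (B,hash)
  {ABD}: card=120000; try (A,hash)→8240, (D,hash)→9240, (D,merge)→19240, (A,merge)→85940, (A,nl)→361520, (D,nl)→480840; best=8240 via (A,hash)

8240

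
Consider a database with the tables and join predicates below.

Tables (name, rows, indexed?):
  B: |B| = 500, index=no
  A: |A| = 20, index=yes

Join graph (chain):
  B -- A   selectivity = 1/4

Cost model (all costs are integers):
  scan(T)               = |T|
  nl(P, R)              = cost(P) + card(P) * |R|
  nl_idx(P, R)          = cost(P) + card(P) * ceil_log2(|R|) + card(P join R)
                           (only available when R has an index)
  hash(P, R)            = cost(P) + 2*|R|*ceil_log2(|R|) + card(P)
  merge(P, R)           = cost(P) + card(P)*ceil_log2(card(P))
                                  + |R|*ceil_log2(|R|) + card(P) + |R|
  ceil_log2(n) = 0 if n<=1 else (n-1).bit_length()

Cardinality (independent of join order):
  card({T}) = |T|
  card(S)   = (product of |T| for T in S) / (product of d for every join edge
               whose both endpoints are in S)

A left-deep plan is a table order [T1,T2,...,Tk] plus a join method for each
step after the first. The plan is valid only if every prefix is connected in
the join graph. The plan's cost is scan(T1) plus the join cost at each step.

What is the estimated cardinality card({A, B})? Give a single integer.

2500

Tables in S: A(20), B(500)
Edges inside S: B-A(d=4)
numerator = 20 * 500 = 10000
denominator = 4 = 4
card(S) = 10000 / 4 = 2500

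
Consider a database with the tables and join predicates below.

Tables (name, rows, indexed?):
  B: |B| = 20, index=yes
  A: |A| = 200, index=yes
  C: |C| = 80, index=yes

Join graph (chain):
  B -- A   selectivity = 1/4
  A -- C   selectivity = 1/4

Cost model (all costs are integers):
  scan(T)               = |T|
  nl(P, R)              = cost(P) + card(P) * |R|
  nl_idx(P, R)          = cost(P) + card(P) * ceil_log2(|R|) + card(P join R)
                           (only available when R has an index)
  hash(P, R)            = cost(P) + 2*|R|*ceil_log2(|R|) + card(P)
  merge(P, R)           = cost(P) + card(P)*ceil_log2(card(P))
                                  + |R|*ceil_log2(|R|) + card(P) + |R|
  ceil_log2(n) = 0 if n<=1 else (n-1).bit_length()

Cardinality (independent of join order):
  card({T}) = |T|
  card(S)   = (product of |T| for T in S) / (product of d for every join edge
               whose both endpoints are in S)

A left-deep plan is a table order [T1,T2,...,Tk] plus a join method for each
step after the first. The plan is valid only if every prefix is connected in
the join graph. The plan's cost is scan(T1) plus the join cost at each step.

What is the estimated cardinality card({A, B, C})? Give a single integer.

Tables in S: A(200), B(20), C(80)
Edges inside S: B-A(d=4), A-C(d=4)
numerator = 200 * 20 * 80 = 320000
denominator = 4 * 4 = 16
card(S) = 320000 / 16 = 20000

20000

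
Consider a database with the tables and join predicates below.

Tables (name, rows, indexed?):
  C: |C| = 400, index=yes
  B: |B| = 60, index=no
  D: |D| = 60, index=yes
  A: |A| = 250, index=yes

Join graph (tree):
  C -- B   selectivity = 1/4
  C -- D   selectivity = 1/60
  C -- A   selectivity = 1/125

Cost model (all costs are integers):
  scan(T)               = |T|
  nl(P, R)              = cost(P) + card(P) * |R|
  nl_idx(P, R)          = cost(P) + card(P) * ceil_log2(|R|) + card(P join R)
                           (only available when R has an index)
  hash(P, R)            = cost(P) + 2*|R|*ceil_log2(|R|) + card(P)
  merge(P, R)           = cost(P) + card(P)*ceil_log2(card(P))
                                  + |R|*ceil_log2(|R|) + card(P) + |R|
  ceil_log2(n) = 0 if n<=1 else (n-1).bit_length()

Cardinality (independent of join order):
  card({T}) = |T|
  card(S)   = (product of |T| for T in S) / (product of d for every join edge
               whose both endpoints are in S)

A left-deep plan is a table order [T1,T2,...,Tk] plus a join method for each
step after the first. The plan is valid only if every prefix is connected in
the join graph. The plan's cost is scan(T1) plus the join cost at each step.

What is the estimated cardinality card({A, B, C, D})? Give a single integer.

12000

Tables in S: A(250), B(60), C(400), D(60)
Edges inside S: C-B(d=4), C-D(d=60), C-A(d=125)
numerator = 250 * 60 * 400 * 60 = 360000000
denominator = 4 * 60 * 125 = 30000
card(S) = 360000000 / 30000 = 12000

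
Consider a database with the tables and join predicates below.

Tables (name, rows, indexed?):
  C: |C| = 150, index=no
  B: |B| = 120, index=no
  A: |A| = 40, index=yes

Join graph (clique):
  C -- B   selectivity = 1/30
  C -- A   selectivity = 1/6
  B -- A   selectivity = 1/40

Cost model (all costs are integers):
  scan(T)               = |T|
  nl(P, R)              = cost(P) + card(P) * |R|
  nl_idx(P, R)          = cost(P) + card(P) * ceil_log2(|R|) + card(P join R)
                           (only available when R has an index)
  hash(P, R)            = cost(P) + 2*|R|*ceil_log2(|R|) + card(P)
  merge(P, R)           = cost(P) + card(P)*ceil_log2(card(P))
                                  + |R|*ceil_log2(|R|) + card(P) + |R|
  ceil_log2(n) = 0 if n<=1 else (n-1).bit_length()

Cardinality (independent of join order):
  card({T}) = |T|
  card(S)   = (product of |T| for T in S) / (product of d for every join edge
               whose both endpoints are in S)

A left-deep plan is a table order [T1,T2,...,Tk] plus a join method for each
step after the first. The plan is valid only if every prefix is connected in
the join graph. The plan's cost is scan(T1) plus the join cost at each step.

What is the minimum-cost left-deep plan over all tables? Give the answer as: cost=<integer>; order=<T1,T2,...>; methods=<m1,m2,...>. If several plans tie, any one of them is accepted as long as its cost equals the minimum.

Selinger DP (subsets sized 1..n):
  {C}: scan cost=150, card=150
  {B}: scan cost=120, card=120
  {A}: scan cost=40, card=40
  {BC}: card=600; try (B,hash)→1980, (C,merge)→2430, (B,merge)→2460, (C,hash)→2640, (C,nl)→18120, (B,nl)→18150; best=1980 via (B,hash)
  {AC}: card=1000; try (A,hash)→780, (C,merge)→1670, (A,merge)→1780, (A,nl_idx)→2050, (C,hash)→2480, (C,nl)→6040 …(+1); best=780 via (A,hash)
  {AB}: card=120; try (A,hash)→720, (A,nl_idx)→960, (B,merge)→1280, (A,merge)→1360, (B,hash)→1760, (B,nl)→4840 …(+1); best=720 via (A,hash)
  {ABC}: card=100; try (C,merge)→3030, (A,hash)→3060, (C,hash)→3240, (B,hash)→3460, (A,nl_idx)→5680, (A,merge)→8860 …(+4); best=3030 via (C,merge)

cost=3030; order=B,A,C; methods=hash,merge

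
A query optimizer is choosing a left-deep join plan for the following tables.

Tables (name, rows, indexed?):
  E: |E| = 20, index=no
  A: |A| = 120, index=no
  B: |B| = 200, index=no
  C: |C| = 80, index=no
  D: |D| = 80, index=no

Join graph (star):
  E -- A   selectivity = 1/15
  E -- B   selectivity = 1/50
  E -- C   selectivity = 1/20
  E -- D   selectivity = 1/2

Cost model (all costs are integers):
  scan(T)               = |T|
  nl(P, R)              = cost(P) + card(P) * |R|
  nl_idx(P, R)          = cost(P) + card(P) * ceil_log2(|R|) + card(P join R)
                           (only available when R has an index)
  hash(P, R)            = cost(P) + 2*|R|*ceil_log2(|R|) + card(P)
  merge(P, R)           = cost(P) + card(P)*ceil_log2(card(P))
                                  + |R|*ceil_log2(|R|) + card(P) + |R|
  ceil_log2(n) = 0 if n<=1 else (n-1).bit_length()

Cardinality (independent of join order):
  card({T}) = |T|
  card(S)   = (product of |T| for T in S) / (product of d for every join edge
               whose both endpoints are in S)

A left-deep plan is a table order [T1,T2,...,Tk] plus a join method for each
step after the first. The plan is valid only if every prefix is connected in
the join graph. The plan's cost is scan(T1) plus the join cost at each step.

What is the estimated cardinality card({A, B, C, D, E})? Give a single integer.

Tables in S: A(120), B(200), C(80), D(80), E(20)
Edges inside S: E-A(d=15), E-B(d=50), E-C(d=20), E-D(d=2)
numerator = 120 * 200 * 80 * 80 * 20 = 3072000000
denominator = 15 * 50 * 20 * 2 = 30000
card(S) = 3072000000 / 30000 = 102400

102400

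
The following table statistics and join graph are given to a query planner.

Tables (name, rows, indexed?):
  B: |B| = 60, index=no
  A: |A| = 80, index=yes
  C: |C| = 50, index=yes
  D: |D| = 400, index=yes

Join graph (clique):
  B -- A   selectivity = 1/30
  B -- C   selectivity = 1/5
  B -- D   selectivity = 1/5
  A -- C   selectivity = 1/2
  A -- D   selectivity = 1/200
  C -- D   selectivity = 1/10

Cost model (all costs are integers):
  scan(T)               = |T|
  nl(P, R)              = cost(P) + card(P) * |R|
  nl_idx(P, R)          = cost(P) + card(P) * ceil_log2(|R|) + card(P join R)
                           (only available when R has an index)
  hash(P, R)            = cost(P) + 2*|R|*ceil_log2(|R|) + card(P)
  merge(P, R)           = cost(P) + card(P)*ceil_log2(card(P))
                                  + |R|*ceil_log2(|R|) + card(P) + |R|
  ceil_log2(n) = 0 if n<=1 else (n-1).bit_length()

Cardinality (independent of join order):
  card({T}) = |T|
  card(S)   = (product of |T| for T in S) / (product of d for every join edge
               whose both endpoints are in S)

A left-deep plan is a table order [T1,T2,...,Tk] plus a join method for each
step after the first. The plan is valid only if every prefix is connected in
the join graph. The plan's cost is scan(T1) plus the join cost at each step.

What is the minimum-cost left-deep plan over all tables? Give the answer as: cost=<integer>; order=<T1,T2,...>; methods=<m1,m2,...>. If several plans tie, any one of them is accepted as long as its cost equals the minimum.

Selinger DP (subsets sized 1..n):
  {B}: scan cost=60, card=60
  {A}: scan cost=80, card=80
  {C}: scan cost=50, card=50
  {D}: scan cost=400, card=400
  {AB}: card=160; try (A,nl_idx)→640, (B,hash)→880, (A,merge)→1120, (B,merge)→1140, (A,hash)→1240, (A,nl)→4860 …(+1); best=640 via (A,nl_idx)
  {BC}: card=600; try (C,hash)→720, (B,hash)→820, (B,merge)→820, (C,merge)→830, (C,nl_idx)→1020, (B,nl)→3050 …(+1); best=720 via (C,hash)
  {BD}: card=4800; try (B,hash)→1520, (D,merge)→4480, (B,merge)→4820, (D,nl_idx)→5400, (D,hash)→7320, (D,nl)→24060 …(+1); best=1520 via (B,hash)
  {AC}: card=2000; try (C,hash)→760, (A,merge)→1040, (C,merge)→1070, (A,hash)→1220, (A,nl_idx)→2400, (C,nl_idx)→2560 …(+2); best=760 via (C,hash)
  {AD}: card=160; try (D,nl_idx)→960, (A,hash)→1920, (A,nl_idx)→3360, (D,merge)→4720, (A,merge)→5040, (D,hash)→7360 …(+2); best=960 via (D,nl_idx)
  {CD}: card=2000; try (C,hash)→1400, (D,nl_idx)→2500, (D,merge)→4400, (C,merge)→4750, (C,nl_idx)→4800, (D,hash)→7300 …(+2); best=1400 via (C,hash)
  {ABC}: card=800; try (C,hash)→1400, (C,nl_idx)→2400, (C,merge)→2430, (A,hash)→2440, (B,hash)→3480, (A,nl_idx)→5720 …(+5); best=1400 via (C,hash)
  {ABD}: card=64; try (B,hash)→1840, (D,nl_idx)→2144, (B,merge)→2820, (D,merge)→6080, (A,hash)→7440, (D,hash)→8000 …(+5); best=1840 via (B,hash)
  {BCD}: card=4800; try (B,hash)→4120, (C,hash)→6920, (D,hash)→8520, (D,nl_idx)→10920, (D,merge)→11320, (B,merge)→25820 …(+5); best=4120 via (B,hash)
  {ACD}: card=400; try (C,hash)→1720, (C,nl_idx)→2320, (C,merge)→2750, (A,hash)→4520, (C,nl)→8960, (D,hash)→9960 …(+6); best=1720 via (C,hash)
  {ABCD}: card=32; try (C,nl_idx)→2256, (C,hash)→2504, (C,merge)→2638, (B,hash)→2840, (C,nl)→5040, (B,merge)→6140 …(+9); best=2256 via (C,nl_idx)

cost=2256; order=A,D,B,C; methods=nl_idx,hash,nl_idx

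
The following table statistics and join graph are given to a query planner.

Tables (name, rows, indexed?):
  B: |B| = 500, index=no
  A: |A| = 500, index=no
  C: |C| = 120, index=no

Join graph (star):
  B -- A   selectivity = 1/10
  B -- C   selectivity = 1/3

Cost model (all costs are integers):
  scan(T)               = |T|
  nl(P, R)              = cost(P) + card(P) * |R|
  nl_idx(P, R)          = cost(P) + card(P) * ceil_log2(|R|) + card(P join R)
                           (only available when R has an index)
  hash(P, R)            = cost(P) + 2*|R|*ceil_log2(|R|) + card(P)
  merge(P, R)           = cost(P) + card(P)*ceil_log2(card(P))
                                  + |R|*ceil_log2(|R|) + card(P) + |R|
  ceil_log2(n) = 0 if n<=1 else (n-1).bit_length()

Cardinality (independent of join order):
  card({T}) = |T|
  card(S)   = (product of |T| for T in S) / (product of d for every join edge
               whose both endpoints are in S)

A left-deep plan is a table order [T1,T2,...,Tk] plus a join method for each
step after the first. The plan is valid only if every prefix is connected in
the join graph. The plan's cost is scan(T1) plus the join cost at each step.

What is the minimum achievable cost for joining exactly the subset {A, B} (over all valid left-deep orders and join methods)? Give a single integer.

10000

Selinger DP over subsets of {A,B}:
  {B}: scan cost=500, card=500
  {A}: scan cost=500, card=500
  {AB}: card=25000; try (B,hash)→10000, (A,hash)→10000, (B,merge)→10500, (A,merge)→10500, (B,nl)→250500, (A,nl)→250500; best=10000 via (B,hash)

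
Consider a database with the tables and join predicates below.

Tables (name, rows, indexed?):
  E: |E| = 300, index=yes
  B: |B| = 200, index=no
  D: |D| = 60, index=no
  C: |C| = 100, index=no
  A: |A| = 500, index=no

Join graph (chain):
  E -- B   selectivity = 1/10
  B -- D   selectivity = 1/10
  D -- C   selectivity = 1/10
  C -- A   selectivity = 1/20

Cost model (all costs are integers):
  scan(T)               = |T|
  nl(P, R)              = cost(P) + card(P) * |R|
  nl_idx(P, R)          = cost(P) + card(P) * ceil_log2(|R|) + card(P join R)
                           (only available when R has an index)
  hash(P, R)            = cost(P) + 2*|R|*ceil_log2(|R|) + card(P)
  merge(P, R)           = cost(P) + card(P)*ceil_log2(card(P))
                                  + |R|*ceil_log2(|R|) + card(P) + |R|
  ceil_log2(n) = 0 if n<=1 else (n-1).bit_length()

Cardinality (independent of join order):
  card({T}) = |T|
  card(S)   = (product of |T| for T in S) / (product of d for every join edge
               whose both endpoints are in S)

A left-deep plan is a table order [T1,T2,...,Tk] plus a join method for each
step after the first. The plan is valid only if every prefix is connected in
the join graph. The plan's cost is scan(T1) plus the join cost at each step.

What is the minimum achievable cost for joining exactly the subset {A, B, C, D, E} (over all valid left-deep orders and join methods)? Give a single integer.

329220

Selinger DP over subsets of {A,B,C,D,E}:
  {E}: scan cost=300, card=300
  {B}: scan cost=200, card=200
  {D}: scan cost=60, card=60
  {C}: scan cost=100, card=100
  {A}: scan cost=500, card=500
  {BE}: card=6000; try (B,hash)→3800, (E,merge)→5000, (B,merge)→5100, (E,hash)→5800, (E,nl_idx)→8000, (E,nl)→60200 …(+1); best=3800 via (B,hash)
  {BD}: card=1200; try (D,hash)→1120, (B,merge)→2280, (D,merge)→2420, (B,hash)→3320, (B,nl)→12060, (D,nl)→12200; best=1120 via (D,hash)
  {CD}: card=600; try (D,hash)→920, (C,merge)→1280, (D,merge)→1320, (C,hash)→1520, (C,nl)→6060, (D,nl)→6100; best=920 via (D,hash)
  {AC}: card=2500; try (C,hash)→2400, (A,merge)→5900, (C,merge)→6300, (A,hash)→9200, (A,nl)→50100, (C,nl)→50500; best=2400 via (C,hash)
  {BDE}: card=36000; try (E,hash)→7720, (D,hash)→10520, (E,merge)→18520, (E,nl_idx)→47920, (D,merge)→88220, (E,nl)→361120 …(+1); best=7720 via (E,hash)
  {BCD}: card=12000; try (C,hash)→3720, (B,hash)→4720, (B,merge)→9320, (C,merge)→16320, (B,nl)→120920, (C,nl)→121120; best=3720 via (C,hash)
  {ACD}: card=15000; try (D,hash)→5620, (A,hash)→10520, (A,merge)→12520, (D,merge)→35320, (D,nl)→152400, (A,nl)→300920; best=5620 via (D,hash)
  {BCDE}: card=360000; try (E,hash)→21120, (C,hash)→45120, (E,merge)→186720, (E,nl_idx)→471720, (C,merge)→620520, (E,nl)→3603720 …(+1); best=21120 via (E,hash)
  {ABCD}: card=300000; try (B,hash)→23820, (A,hash)→24720, (A,merge)→188720, (B,merge)→232420, (B,nl)→3005620, (A,nl)→6003720; best=23820 via (B,hash)
  {ABCDE}: card=9000000; try (E,hash)→329220, (A,hash)→390120, (E,merge)→6026820, (A,merge)→7226120, (E,nl_idx)→11723820, (E,nl)→90023820 …(+1); best=329220 via (E,hash)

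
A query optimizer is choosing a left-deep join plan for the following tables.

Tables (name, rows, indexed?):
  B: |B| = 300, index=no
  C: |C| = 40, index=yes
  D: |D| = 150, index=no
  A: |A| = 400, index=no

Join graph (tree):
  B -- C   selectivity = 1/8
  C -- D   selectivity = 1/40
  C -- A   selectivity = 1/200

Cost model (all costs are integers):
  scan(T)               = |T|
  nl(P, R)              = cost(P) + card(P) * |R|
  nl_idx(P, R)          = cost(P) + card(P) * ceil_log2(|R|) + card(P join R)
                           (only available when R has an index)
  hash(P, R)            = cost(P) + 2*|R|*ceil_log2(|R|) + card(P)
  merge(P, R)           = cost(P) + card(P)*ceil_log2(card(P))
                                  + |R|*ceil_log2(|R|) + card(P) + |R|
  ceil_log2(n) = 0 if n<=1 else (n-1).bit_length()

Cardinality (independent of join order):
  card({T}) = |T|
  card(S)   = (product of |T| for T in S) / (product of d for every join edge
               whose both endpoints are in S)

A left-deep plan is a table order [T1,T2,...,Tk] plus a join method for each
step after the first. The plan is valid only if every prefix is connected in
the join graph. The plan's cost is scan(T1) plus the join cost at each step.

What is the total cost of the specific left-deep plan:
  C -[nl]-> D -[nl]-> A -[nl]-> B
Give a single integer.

step 1: scan C: cost=40, card=40
step 2: join D via nl
    card(P join D) = 40*150/(40) = 150
    cost = 40 + 40*150 = 6040
step 3: join A via nl
    card(P join A) = 150*400/(200) = 300
    cost = 6040 + 150*400 = 66040
step 4: join B via nl
    card(P join B) = 300*300/(8) = 11250
    cost = 66040 + 300*300 = 156040

156040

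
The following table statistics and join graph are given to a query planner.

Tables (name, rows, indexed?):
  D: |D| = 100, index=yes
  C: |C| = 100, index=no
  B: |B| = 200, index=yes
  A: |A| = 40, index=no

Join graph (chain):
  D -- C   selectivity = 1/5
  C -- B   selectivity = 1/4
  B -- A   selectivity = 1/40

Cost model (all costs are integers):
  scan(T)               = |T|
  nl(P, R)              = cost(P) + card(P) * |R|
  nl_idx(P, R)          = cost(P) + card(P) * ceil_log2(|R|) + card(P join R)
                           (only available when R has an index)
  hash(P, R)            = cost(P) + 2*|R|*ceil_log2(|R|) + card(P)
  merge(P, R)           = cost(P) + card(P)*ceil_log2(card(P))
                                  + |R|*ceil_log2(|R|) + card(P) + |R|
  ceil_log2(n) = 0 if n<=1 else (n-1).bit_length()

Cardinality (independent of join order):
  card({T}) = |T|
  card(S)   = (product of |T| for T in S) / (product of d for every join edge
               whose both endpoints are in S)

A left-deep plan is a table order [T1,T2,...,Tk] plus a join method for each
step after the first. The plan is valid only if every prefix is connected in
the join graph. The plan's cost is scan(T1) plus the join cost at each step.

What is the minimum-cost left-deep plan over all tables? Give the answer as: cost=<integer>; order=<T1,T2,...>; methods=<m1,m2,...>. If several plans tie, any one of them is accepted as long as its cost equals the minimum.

Selinger DP (subsets sized 1..n):
  {D}: scan cost=100, card=100
  {C}: scan cost=100, card=100
  {B}: scan cost=200, card=200
  {A}: scan cost=40, card=40
  {CD}: card=2000; try (D,hash)→1600, (C,hash)→1600, (D,merge)→1700, (C,merge)→1700, (D,nl_idx)→2800, (D,nl)→10100 …(+1); best=1600 via (D,hash)
  {BC}: card=5000; try (C,hash)→1800, (B,merge)→2700, (C,merge)→2800, (B,hash)→3400, (B,nl_idx)→5900, (B,nl)→20100 …(+1); best=1800 via (C,hash)
  {AB}: card=200; try (B,nl_idx)→560, (A,hash)→880, (B,merge)→2120, (A,merge)→2280, (B,hash)→3280, (B,nl)→8040 …(+1); best=560 via (B,nl_idx)
  {BCD}: card=100000; try (B,hash)→6800, (D,hash)→8200, (B,merge)→27400, (D,merge)→72600, (B,nl_idx)→117600, (D,nl_idx)→136800 …(+2); best=6800 via (B,hash)
  {ABC}: card=5000; try (C,hash)→2160, (C,merge)→3160, (A,hash)→7280, (C,nl)→20560, (A,merge)→72080, (A,nl)→201800; best=2160 via (C,hash)
  {ABCD}: card=100000; try (D,hash)→8560, (D,merge)→72960, (A,hash)→107280, (D,nl_idx)→137160, (D,nl)→502160, (A,merge)→1807080 …(+1); best=8560 via (D,hash)

cost=8560; order=A,B,C,D; methods=nl_idx,hash,hash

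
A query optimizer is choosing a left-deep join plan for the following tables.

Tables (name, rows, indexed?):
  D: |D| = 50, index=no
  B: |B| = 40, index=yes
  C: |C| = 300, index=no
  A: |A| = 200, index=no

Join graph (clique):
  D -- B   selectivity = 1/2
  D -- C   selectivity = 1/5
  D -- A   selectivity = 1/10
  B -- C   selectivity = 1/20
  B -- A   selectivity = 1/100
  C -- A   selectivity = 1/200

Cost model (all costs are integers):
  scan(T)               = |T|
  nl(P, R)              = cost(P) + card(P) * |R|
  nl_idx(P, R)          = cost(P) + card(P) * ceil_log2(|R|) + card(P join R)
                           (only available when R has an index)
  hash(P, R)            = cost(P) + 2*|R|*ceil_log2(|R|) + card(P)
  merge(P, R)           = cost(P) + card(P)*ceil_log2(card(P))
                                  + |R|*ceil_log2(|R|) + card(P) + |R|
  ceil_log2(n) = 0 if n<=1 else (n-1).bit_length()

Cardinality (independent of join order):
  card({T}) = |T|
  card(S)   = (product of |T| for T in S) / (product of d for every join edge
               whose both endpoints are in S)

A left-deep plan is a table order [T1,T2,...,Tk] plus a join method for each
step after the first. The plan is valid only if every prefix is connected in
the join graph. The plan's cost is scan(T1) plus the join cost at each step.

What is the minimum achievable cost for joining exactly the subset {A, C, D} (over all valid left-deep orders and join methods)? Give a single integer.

4700

Selinger DP over subsets of {A,C,D}:
  {D}: scan cost=50, card=50
  {C}: scan cost=300, card=300
  {A}: scan cost=200, card=200
  {CD}: card=3000; try (D,hash)→1200, (C,merge)→3400, (D,merge)→3650, (C,hash)→5500, (C,nl)→15050, (D,nl)→15300; best=1200 via (D,hash)
  {AD}: card=1000; try (D,hash)→1000, (A,merge)→2200, (D,merge)→2350, (A,hash)→3300, (A,nl)→10050, (D,nl)→10200; best=1000 via (D,hash)
  {AC}: card=300; try (A,hash)→3800, (C,merge)→5000, (A,merge)→5100, (C,hash)→5800, (C,nl)→60200, (A,nl)→60300; best=3800 via (A,hash)
  {ACD}: card=300; try (D,hash)→4700, (D,merge)→7150, (C,hash)→7400, (A,hash)→7400, (C,merge)→15000, (D,nl)→18800 …(+3); best=4700 via (D,hash)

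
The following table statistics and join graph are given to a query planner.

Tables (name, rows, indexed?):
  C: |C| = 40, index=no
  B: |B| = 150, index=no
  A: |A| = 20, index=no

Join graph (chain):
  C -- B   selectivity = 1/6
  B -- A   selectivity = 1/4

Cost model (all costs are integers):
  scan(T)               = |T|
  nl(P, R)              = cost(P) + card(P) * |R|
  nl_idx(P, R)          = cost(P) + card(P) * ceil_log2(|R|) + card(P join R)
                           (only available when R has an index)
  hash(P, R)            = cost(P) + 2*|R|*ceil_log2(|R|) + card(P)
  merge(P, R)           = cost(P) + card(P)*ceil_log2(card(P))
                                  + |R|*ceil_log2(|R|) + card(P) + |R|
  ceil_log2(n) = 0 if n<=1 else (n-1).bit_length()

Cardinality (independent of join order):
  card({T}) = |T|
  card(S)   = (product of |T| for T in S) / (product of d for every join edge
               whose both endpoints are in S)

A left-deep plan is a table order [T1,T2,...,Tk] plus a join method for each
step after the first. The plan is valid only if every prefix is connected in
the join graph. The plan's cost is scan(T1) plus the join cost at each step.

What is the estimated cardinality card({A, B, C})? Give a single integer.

Tables in S: A(20), B(150), C(40)
Edges inside S: C-B(d=6), B-A(d=4)
numerator = 20 * 150 * 40 = 120000
denominator = 6 * 4 = 24
card(S) = 120000 / 24 = 5000

5000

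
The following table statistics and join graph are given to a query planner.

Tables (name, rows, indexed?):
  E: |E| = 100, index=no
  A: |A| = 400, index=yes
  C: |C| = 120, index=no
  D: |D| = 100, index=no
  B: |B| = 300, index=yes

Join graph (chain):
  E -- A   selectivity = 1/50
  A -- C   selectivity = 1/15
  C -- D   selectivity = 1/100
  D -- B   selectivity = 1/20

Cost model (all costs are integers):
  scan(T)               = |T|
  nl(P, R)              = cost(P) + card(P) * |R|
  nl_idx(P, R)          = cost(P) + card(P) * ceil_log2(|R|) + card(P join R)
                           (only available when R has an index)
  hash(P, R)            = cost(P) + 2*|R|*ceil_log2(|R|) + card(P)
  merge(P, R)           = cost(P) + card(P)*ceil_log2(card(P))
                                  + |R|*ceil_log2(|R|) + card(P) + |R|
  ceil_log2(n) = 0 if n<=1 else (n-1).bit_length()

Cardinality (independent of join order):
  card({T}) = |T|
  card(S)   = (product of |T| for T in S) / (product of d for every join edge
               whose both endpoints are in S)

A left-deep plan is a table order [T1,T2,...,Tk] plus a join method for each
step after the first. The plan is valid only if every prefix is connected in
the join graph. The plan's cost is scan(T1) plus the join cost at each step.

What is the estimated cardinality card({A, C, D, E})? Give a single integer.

Tables in S: A(400), C(120), D(100), E(100)
Edges inside S: E-A(d=50), A-C(d=15), C-D(d=100)
numerator = 400 * 120 * 100 * 100 = 480000000
denominator = 50 * 15 * 100 = 75000
card(S) = 480000000 / 75000 = 6400

6400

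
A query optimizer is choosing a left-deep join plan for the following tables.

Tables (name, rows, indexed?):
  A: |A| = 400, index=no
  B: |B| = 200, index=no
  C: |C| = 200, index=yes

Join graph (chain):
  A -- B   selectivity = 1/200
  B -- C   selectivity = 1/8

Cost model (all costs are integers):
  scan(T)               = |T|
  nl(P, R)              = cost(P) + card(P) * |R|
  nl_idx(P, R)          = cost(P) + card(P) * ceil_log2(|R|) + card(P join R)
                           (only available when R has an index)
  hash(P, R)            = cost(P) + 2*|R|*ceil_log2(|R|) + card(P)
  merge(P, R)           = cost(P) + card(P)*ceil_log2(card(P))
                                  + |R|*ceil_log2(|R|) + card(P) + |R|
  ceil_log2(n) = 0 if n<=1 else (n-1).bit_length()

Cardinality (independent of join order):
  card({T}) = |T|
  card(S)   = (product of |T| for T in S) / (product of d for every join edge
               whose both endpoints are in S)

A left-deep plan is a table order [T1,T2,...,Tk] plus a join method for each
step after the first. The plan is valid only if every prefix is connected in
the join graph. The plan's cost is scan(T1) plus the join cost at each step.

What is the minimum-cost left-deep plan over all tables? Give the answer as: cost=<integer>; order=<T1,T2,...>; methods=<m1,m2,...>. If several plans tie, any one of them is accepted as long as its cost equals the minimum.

cost=7600; order=A,B,C; methods=hash,hash

Selinger DP (subsets sized 1..n):
  {A}: scan cost=400, card=400
  {B}: scan cost=200, card=200
  {C}: scan cost=200, card=200
  {AB}: card=400; try (B,hash)→4000, (A,merge)→6000, (B,merge)→6200, (A,hash)→7600, (A,nl)→80200, (B,nl)→80400; best=4000 via (B,hash)
  {BC}: card=5000; try (C,hash)→3600, (B,hash)→3600, (C,merge)→3800, (B,merge)→3800, (C,nl_idx)→6800, (C,nl)→40200 …(+1); best=3600 via (C,hash)
  {ABC}: card=10000; try (C,hash)→7600, (C,merge)→9800, (A,hash)→15800, (C,nl_idx)→17200, (A,merge)→77600, (C,nl)→84000 …(+1); best=7600 via (C,hash)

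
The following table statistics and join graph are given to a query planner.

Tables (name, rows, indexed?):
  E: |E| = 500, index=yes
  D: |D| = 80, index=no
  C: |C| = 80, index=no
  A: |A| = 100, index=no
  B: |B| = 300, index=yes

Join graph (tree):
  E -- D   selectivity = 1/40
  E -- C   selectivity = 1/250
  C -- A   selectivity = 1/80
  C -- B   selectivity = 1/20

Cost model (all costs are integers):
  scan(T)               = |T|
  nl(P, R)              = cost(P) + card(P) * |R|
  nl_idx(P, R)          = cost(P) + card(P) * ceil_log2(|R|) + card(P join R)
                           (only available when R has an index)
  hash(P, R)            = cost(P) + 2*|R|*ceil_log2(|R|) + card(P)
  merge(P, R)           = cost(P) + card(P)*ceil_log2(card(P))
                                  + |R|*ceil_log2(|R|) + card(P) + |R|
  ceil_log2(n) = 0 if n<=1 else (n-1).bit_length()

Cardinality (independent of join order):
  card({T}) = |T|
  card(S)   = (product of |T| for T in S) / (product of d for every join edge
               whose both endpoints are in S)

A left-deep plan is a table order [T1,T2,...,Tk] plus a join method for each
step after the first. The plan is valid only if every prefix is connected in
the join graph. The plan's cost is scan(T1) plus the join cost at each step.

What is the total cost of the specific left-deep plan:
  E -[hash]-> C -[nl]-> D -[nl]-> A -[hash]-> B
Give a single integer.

step 1: scan E: cost=500, card=500
step 2: join C via hash
    card(P join C) = 500*80/(250) = 160
    cost = 500 + 2*80*7 + 500 = 2120
step 3: join D via nl
    card(P join D) = 160*80/(40) = 320
    cost = 2120 + 160*80 = 14920
step 4: join A via nl
    card(P join A) = 320*100/(80) = 400
    cost = 14920 + 320*100 = 46920
step 5: join B via hash
    card(P join B) = 400*300/(20) = 6000
    cost = 46920 + 2*300*9 + 400 = 52720

52720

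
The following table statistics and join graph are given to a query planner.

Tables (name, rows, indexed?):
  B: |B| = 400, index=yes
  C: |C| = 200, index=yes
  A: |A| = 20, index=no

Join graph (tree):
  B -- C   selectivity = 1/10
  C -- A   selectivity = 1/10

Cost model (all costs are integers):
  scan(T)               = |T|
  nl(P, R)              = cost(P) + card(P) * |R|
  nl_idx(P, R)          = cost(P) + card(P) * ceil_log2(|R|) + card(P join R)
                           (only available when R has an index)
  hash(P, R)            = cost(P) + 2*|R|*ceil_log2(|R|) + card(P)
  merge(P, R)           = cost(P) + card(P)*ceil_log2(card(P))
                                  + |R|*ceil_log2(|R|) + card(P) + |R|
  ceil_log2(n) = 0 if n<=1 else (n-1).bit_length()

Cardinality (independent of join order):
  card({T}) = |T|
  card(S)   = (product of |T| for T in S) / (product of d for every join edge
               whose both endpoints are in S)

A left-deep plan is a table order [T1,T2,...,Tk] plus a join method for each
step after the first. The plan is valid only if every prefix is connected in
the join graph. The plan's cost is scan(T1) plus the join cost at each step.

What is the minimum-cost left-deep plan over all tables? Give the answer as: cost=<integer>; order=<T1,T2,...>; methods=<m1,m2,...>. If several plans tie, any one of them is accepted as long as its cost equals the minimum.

Selinger DP (subsets sized 1..n):
  {B}: scan cost=400, card=400
  {C}: scan cost=200, card=200
  {A}: scan cost=20, card=20
  {BC}: card=8000; try (C,hash)→4000, (B,merge)→6000, (C,merge)→6200, (B,hash)→7600, (B,nl_idx)→10000, (C,nl_idx)→11600 …(+2); best=4000 via (C,hash)
  {AC}: card=400; try (C,nl_idx)→580, (A,hash)→600, (C,merge)→1940, (A,merge)→2120, (C,hash)→3240, (C,nl)→4020 …(+1); best=580 via (C,nl_idx)
  {ABC}: card=16000; try (B,hash)→8180, (B,merge)→8580, (A,hash)→12200, (B,nl_idx)→20180, (A,merge)→116120, (B,nl)→160580 …(+1); best=8180 via (B,hash)

cost=8180; order=A,C,B; methods=nl_idx,hash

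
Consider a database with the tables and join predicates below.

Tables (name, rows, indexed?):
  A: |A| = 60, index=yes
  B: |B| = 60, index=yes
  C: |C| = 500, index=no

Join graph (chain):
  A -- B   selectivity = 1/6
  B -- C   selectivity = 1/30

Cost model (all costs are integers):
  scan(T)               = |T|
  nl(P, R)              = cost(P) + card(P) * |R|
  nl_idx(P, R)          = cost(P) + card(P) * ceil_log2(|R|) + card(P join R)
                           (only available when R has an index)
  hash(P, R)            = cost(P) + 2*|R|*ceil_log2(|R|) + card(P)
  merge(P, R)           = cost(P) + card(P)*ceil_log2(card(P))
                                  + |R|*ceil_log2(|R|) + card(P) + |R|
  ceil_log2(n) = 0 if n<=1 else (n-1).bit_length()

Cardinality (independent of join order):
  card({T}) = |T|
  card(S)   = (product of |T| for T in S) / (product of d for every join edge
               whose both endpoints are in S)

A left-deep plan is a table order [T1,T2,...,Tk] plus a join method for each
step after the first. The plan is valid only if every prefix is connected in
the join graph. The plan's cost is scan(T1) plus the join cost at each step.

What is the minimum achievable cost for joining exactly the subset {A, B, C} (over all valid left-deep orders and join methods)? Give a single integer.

3440

Selinger DP over subsets of {A,B,C}:
  {A}: scan cost=60, card=60
  {B}: scan cost=60, card=60
  {C}: scan cost=500, card=500
  {AB}: card=600; try (B,hash)→840, (A,hash)→840, (B,merge)→900, (A,merge)→900, (B,nl_idx)→1020, (A,nl_idx)→1020 …(+2); best=840 via (B,hash)
  {BC}: card=1000; try (B,hash)→1720, (B,nl_idx)→4500, (C,merge)→5480, (B,merge)→5920, (C,hash)→9120, (C,nl)→30060 …(+1); best=1720 via (B,hash)
  {ABC}: card=10000; try (A,hash)→3440, (C,hash)→10440, (C,merge)→12440, (A,merge)→13140, (A,nl_idx)→17720, (A,nl)→61720 …(+1); best=3440 via (A,hash)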